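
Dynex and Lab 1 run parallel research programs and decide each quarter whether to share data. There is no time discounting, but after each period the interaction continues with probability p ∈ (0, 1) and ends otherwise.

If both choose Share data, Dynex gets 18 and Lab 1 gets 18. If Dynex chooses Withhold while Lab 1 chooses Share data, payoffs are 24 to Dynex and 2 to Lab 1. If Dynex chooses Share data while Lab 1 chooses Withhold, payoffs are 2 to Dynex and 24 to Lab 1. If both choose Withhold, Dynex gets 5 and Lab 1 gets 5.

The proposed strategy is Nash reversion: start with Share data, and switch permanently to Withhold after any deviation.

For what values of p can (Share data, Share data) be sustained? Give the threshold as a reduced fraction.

6/19

Expected cooperation value is 18 + p·18 + p²·18 + … = 18/(1−p); deviation gives 24 + p·5/(1−p).
18 ≥ 24(1−p) + 5p ⇒ 19p ≥ 6 ⇒ p ≥ 6/19.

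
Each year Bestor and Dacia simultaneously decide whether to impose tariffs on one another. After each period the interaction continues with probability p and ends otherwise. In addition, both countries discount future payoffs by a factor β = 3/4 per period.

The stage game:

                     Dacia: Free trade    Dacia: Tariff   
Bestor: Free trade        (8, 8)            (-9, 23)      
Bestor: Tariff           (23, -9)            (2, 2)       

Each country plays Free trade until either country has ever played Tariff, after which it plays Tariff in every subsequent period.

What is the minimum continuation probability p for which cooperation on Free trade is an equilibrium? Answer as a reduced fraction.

Expected continuation weight on next period's payoff is β·p = 3/4·p, which plays the role of the discount factor.
Cooperation requires 3/4·p ≥ (23−8)/(23−2) = 5/7, hence p ≥ 20/21.

20/21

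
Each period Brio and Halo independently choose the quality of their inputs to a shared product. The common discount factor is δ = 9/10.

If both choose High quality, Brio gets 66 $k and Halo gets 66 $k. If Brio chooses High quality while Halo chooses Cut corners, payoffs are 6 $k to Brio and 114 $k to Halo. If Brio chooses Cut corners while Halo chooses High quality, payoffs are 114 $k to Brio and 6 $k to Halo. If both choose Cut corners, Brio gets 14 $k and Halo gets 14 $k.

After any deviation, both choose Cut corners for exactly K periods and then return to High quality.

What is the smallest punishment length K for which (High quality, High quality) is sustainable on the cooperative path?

2

No profitable deviation requires (66−14)(δ+…+δ^K) ≥ 114−66, i.e. δ+…+δ^K ≥ 12/13 ≈ 0.9231.
With δ = 9/10, the partial sums are K=1: 0.9000, K=2: 1.7100.
K = 2 is the first length at which the sum reaches 0.9231.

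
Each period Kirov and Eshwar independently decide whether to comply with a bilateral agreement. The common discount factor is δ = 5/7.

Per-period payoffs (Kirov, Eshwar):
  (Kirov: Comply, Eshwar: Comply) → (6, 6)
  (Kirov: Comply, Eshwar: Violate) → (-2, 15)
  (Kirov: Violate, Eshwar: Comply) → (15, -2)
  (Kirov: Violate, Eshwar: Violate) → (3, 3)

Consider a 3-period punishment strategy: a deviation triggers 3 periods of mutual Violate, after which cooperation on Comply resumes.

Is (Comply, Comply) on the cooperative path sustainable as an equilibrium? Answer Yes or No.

A one-shot deviation gives 15 now, then 3 for 3 periods, then back to 6.
Gain from deviating: (15−6) today; loss: (6−3) in each of the next 3 periods.
No-deviation condition: (6−3)(δ+…+δ^3) ≥ 15−6, i.e. δ+…+δ^3 ≥ 3.
At δ = 5/7: δ+…+δ^3 = 1.5889 < 3.0000.
So cooperation is not sustainable.

No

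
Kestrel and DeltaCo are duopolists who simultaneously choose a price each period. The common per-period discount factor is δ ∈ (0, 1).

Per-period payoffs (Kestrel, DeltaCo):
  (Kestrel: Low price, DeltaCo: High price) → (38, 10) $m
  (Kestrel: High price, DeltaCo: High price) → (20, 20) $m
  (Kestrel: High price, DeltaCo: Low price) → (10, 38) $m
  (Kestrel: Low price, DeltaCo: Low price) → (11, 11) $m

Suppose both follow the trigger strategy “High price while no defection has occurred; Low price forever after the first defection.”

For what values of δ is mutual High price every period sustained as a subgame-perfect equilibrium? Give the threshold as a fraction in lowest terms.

20/(1−δ) ≥ 38 + 11δ/(1−δ)
20 ≥ 38 − 27δ
δ ≥ 18/27 = 2/3.

2/3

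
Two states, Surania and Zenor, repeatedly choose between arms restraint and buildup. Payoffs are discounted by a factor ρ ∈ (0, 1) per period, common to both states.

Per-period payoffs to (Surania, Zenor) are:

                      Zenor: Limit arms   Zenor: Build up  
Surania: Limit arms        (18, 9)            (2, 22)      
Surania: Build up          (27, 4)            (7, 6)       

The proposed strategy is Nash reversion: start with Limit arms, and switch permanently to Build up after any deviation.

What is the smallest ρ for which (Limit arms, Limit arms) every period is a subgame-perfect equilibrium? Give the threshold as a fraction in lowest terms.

13/16

Surania's threshold: (27−18)/(27−7) = 9/20.
Zenor's threshold: (22−9)/(22−6) = 13/16.
9/20 < 13/16, so Zenor binds and ρ* = 13/16.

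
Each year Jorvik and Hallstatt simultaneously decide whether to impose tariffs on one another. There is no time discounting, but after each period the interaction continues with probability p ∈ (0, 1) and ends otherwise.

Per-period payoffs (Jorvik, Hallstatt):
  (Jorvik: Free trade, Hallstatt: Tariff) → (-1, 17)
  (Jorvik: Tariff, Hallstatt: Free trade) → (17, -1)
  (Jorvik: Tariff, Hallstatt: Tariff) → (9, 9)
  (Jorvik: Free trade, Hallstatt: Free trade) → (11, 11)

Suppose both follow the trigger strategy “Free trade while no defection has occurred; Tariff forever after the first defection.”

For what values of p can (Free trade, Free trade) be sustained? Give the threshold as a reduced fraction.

Expected cooperation value is 11 + p·11 + p²·11 + … = 11/(1−p); deviation gives 17 + p·9/(1−p).
11 ≥ 17(1−p) + 9p ⇒ 8p ≥ 6 ⇒ p ≥ 6/8 = 3/4.

3/4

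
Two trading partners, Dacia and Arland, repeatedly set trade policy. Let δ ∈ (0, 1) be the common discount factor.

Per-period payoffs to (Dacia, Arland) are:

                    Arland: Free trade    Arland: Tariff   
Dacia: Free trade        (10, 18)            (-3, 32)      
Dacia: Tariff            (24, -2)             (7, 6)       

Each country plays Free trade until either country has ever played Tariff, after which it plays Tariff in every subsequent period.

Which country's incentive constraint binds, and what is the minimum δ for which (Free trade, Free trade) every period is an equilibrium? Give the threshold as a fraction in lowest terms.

Dacia; δ ≥ 14/17

Dacia's threshold: (24−10)/(24−7) = 14/17.
Arland's threshold: (32−18)/(32−6) = 7/13.
14/17 > 7/13, so Dacia binds and δ* = 14/17.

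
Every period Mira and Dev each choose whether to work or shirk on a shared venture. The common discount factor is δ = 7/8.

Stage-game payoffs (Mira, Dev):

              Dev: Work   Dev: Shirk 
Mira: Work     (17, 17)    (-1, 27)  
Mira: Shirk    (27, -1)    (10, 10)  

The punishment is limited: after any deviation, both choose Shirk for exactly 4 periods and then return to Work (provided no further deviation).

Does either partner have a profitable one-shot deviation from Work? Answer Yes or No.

No

A one-shot deviation gives 27 now, then 10 for 4 periods, then back to 17.
Gain from deviating: (27−17) today; loss: (17−10) in each of the next 4 periods.
No-deviation condition: (17−10)(δ+…+δ^4) ≥ 27−17, i.e. δ+…+δ^4 ≥ 10/7.
At δ = 7/8: δ+…+δ^4 = 2.8967 ≥ 1.4286.
So cooperation is sustainable.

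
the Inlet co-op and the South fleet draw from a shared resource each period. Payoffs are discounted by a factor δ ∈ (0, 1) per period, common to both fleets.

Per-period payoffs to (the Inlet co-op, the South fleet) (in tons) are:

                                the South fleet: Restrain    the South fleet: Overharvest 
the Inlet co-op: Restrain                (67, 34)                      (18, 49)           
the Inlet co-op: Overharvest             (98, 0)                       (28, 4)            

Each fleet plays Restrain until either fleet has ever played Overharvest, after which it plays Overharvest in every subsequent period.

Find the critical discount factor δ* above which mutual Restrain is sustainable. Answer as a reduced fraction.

the Inlet co-op: cooperation gives 67 each period; deviation gives 98 once then 28 forever.
  67/(1−δ) ≥ 98 + 28δ/(1−δ) ⇒ δ ≥ 31/70.
the South fleet: cooperation gives 34 each period; deviation gives 49 once then 4 forever.
  δ ≥ 15/45 = 1/3.
Both must hold, so the binding constraint is the Inlet co-op's: δ ≥ 31/70.

31/70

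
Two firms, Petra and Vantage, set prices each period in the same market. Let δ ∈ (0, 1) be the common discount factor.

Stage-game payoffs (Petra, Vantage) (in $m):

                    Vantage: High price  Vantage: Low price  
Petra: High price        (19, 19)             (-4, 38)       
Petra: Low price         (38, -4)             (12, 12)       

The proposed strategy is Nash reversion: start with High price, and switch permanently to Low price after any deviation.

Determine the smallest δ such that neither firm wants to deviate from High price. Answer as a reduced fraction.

Under grim trigger the critical discount factor is (T−C)/(T−P) with T = 38, C = 19, P = 12.
δ* = (38−19)/(38−12) = 19/26.

19/26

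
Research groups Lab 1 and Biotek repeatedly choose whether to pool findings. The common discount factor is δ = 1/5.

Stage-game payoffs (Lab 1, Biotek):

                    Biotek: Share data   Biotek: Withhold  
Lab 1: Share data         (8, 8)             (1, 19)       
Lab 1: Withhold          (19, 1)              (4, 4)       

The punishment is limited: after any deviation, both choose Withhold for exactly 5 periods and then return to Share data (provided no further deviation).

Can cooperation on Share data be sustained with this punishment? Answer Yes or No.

No

IC: δ+…+δ^5 ≥ (19−8)/(8−4) = 11/4.
At δ = 1/5: partial sum = 0.2499 < 2.7500. Cooperation not sustainable.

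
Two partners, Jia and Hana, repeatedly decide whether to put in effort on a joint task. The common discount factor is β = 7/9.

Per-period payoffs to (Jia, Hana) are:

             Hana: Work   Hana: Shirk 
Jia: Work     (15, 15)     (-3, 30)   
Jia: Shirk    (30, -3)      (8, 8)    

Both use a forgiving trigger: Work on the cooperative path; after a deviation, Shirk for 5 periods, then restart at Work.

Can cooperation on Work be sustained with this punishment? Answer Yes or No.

A one-shot deviation gives 30 now, then 8 for 5 periods, then back to 15.
Gain from deviating: (30−15) today; loss: (15−8) in each of the next 5 periods.
No-deviation condition: (15−8)(β+…+β^5) ≥ 30−15, i.e. β+…+β^5 ≥ 15/7.
At β = 7/9: β+…+β^5 = 2.5038 ≥ 2.1429.
So cooperation is sustainable.

Yes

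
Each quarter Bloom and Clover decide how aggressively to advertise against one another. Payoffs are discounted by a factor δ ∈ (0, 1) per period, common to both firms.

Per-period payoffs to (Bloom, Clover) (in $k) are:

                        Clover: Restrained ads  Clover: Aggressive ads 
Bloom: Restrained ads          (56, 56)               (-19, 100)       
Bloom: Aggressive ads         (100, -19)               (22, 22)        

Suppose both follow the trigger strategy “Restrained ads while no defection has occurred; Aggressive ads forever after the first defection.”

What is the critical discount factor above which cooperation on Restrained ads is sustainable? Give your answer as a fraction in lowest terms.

Under grim trigger the critical discount factor is (T−C)/(T−P) with T = 100, C = 56, P = 22.
δ* = (100−56)/(100−22) = 44/78 = 22/39.

22/39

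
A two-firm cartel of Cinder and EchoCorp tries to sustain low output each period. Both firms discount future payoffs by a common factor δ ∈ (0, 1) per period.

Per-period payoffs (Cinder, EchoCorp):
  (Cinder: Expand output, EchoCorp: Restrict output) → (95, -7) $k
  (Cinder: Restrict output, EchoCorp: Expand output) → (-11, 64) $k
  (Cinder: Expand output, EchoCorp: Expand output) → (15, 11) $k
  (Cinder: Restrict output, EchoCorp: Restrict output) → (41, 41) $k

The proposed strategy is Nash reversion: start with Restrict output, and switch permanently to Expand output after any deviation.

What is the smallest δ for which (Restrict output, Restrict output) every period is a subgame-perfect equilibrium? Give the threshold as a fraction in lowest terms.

27/40

Cinder's threshold: (95−41)/(95−15) = 27/40.
EchoCorp's threshold: (64−41)/(64−11) = 23/53.
27/40 > 23/53, so Cinder binds and δ* = 27/40.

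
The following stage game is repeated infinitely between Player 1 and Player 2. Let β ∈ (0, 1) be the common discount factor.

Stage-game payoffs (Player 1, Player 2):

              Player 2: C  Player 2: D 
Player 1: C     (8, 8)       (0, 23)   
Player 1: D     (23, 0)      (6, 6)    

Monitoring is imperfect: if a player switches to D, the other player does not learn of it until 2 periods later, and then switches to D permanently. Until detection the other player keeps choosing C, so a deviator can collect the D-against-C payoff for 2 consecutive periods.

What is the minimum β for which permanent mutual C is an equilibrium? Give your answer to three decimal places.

A deviator earns 23 for 2 periods, then 6 forever; cooperating earns 8 forever. Multiplying the IC by (1−β):
8 ≥ 23(1−β^2) + 6β^2, so 17·β^2 ≥ 15 and β^2 ≥ 15/17.
β ≥ (15/17)^(1/2) ≈ 0.939.

0.939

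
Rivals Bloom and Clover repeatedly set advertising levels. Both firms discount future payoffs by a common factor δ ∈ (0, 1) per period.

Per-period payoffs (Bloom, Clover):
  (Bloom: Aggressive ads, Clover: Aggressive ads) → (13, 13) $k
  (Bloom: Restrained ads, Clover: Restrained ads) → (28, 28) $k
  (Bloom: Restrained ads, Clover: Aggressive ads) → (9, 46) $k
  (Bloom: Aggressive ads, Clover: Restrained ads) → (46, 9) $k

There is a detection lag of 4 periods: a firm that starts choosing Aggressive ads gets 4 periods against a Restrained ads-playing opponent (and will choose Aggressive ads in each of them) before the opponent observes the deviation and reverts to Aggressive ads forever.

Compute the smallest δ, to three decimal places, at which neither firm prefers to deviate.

Deviating for the 4 undetected periods gains 46−28 = 18 per period over cooperation, then loses 28−13 = 15 per period forever once punishment starts.
Gain: 18(1 + δ + … + δ^3); loss: 15·δ^4/(1−δ).
No profitable deviation ⇔ 18(1−δ^4) ≤ 15·δ^4, i.e. δ^4 ≥ 18/(18+15) = 6/11.
Hence δ ≥ (6/11)^(1/4) ≈ 0.859.

0.859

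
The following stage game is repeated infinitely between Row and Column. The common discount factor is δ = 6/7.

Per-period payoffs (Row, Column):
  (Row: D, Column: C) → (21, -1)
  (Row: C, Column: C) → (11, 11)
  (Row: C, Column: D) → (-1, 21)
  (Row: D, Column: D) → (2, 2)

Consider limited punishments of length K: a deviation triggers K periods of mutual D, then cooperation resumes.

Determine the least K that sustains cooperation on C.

2

IC: δ(1−δ^K)/(1−δ) ≥ (21−11)/(11−2) = 10/9.
With δ = 6/7: need 1 − δ^K ≥ 10/9·(1−6/7)/(6/7), i.e. δ^K ≤ 0.8148.
Since (6/7)^1 = 0.8571 and (6/7)^2 = 0.7347, the smallest such K is 2.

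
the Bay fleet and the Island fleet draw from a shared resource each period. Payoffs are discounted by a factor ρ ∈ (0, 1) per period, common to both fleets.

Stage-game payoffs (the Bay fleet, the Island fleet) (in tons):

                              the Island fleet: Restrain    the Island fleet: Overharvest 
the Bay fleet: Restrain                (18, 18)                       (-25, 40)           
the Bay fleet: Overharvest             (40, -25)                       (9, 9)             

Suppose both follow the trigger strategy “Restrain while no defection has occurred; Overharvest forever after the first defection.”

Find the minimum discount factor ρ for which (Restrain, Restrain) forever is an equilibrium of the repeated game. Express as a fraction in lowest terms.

One-period gain from deviating is 40 − 18 = 22. The loss is 18 − 9 = 9 in every subsequent period, with present value 9·ρ/(1−ρ).
Deviation is unprofitable when 9·ρ/(1−ρ) ≥ 22, i.e. ρ/(1−ρ) ≥ 22/9.
Equivalently ρ ≥ 22/(22+9) = 22/31.

22/31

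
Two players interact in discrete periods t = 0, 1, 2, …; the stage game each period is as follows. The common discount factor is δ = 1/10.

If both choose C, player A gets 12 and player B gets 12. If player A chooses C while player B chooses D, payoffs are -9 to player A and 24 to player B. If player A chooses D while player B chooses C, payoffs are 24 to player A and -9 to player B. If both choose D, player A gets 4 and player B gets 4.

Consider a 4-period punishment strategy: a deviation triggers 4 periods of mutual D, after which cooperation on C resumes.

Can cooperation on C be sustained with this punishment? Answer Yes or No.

No

A one-shot deviation gives 24 now, then 4 for 4 periods, then back to 12.
Gain from deviating: (24−12) today; loss: (12−4) in each of the next 4 periods.
No-deviation condition: (12−4)(δ+…+δ^4) ≥ 24−12, i.e. δ+…+δ^4 ≥ 3/2.
At δ = 1/10: δ+…+δ^4 = 0.1111 < 1.5000.
So cooperation is not sustainable.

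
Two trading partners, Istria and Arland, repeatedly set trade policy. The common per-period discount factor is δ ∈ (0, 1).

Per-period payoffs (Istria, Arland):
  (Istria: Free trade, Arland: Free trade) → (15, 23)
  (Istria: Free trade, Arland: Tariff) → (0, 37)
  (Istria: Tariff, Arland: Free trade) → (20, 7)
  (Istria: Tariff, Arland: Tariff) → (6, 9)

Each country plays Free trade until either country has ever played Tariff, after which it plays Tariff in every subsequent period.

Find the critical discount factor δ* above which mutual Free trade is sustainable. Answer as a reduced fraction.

1/2

Istria: cooperation gives 15 each period; deviation gives 20 once then 6 forever.
  15/(1−δ) ≥ 20 + 6δ/(1−δ) ⇒ δ ≥ 5/14.
Arland: cooperation gives 23 each period; deviation gives 37 once then 9 forever.
  δ ≥ 14/28 = 1/2.
Both must hold, so the binding constraint is Arland's: δ ≥ 1/2.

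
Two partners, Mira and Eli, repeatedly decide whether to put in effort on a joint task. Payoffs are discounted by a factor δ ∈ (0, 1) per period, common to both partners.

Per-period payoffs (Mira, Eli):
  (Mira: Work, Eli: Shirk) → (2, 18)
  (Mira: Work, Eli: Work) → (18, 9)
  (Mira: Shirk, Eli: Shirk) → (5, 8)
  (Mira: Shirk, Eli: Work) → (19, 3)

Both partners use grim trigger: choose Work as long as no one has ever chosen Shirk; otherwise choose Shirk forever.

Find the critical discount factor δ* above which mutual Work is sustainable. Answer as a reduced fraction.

9/10

Mira: cooperation gives 18 each period; deviation gives 19 once then 5 forever.
  18/(1−δ) ≥ 19 + 5δ/(1−δ) ⇒ δ ≥ 1/14.
Eli: cooperation gives 9 each period; deviation gives 18 once then 8 forever.
  δ ≥ 9/10.
Both must hold, so the binding constraint is Eli's: δ ≥ 9/10.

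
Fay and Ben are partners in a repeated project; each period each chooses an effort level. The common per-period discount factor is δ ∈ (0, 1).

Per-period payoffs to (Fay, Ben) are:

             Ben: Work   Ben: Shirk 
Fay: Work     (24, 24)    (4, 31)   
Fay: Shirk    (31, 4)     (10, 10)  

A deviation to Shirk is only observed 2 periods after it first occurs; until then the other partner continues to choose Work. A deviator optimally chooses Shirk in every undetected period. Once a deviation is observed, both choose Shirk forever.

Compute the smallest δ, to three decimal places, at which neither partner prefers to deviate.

The best deviation is to choose Shirk for all 2 undetected periods, earning 31 each, then 10 forever once detected.
Deviation value: 31(1−δ^2)/(1−δ) + 10δ^2/(1−δ); cooperation value: 24/(1−δ).
IC: 24 ≥ 31(1−δ^2) + 10δ^2 = 31 − 21δ^2.
So δ^2 ≥ 7/21 = 1/3, giving δ ≥ (1/3)^(1/2) ≈ 0.577.

0.577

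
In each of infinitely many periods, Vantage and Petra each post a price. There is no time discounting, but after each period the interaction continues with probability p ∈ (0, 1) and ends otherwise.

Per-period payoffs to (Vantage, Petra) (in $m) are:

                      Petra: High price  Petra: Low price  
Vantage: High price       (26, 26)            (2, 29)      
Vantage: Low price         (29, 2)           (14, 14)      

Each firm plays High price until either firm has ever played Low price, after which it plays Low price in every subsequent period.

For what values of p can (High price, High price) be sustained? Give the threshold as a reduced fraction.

1/5

With no time discounting, the continuation probability p plays the role of the discount factor.
Grim-trigger IC: 26/(1−p) ≥ 29 + 14p/(1−p) ⇒ p ≥ (29−26)/(29−14) = 1/5.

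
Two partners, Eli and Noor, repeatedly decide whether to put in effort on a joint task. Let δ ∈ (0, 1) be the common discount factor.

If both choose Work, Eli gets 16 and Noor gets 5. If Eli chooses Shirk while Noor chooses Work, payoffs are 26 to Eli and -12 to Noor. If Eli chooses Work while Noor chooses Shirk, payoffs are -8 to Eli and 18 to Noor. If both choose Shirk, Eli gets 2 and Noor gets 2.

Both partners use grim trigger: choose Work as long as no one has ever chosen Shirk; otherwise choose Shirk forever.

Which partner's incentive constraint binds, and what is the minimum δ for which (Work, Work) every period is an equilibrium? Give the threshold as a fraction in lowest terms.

Noor; δ ≥ 13/16

Eli: cooperation gives 16 each period; deviation gives 26 once then 2 forever.
  16/(1−δ) ≥ 26 + 2δ/(1−δ) ⇒ δ ≥ 10/24 = 5/12.
Noor: cooperation gives 5 each period; deviation gives 18 once then 2 forever.
  δ ≥ 13/16.
Both must hold, so the binding constraint is Noor's: δ ≥ 13/16.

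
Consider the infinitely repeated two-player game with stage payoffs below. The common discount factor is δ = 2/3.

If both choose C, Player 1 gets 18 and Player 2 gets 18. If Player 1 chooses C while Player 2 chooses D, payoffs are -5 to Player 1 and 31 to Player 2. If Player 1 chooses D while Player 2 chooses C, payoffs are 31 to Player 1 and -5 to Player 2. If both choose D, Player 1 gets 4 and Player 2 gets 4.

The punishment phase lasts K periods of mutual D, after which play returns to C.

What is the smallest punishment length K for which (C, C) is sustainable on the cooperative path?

IC: δ(1−δ^K)/(1−δ) ≥ (31−18)/(18−4) = 13/14.
With δ = 2/3: need 1 − δ^K ≥ 13/14·(1−2/3)/(2/3), i.e. δ^K ≤ 0.5357.
Since (2/3)^1 = 0.6667 and (2/3)^2 = 0.4444, the smallest such K is 2.

2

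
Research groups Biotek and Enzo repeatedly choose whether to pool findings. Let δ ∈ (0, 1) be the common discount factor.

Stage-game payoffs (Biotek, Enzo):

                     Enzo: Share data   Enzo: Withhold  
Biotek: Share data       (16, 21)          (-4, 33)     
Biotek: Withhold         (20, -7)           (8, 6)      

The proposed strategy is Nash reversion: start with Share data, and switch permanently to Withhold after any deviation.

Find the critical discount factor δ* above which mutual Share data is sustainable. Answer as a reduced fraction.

For Biotek: deviation gain 20−16 = 4, per-period punishment loss 16−8 = 8. IC gives δ ≥ 4/12 = 1/3.
For Enzo: gain 12, loss 15 per period, so δ ≥ 12/27 = 4/9.
The tighter constraint is Enzo's, so cooperation needs δ ≥ 4/9.

4/9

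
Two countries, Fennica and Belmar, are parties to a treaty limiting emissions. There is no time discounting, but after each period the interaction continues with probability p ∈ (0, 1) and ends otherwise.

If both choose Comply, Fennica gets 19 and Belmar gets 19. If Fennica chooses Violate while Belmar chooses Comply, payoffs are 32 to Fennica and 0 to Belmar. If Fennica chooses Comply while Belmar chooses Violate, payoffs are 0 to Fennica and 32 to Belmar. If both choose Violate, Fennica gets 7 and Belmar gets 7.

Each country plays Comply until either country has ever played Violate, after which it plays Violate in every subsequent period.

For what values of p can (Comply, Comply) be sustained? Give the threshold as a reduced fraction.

With no time discounting, the continuation probability p plays the role of the discount factor.
Grim-trigger IC: 19/(1−p) ≥ 32 + 7p/(1−p) ⇒ p ≥ (32−19)/(32−7) = 13/25.

13/25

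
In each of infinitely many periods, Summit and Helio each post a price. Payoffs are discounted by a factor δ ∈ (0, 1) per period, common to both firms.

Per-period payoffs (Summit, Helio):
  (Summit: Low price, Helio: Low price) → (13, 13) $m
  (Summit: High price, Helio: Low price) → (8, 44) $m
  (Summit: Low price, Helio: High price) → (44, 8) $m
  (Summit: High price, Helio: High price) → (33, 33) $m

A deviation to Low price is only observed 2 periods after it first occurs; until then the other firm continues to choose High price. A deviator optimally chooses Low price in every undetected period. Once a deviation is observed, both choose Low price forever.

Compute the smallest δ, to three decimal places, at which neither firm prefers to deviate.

A deviator earns 44 for 2 periods, then 13 forever; cooperating earns 33 forever. Multiplying the IC by (1−δ):
33 ≥ 44(1−δ^2) + 13δ^2, so 31·δ^2 ≥ 11 and δ^2 ≥ 11/31.
δ ≥ (11/31)^(1/2) ≈ 0.596.

0.596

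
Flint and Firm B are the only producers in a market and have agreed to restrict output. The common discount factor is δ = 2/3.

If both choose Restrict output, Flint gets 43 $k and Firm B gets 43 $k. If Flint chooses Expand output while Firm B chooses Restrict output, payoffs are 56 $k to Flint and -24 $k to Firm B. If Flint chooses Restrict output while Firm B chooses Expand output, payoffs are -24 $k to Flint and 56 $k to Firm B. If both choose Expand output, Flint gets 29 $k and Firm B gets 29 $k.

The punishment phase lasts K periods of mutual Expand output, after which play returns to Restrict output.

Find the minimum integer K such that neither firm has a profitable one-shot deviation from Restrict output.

2

Need Σ_{k=1}^{K} δ^k ≥ (56−43)/(43−29) = 0.9286 at δ = 2/3.
At K = 1 the sum is 0.6667 < 0.9286; at K = 2 it is 1.1111 ≥ 0.9286.
So the minimum punishment length is K = 2.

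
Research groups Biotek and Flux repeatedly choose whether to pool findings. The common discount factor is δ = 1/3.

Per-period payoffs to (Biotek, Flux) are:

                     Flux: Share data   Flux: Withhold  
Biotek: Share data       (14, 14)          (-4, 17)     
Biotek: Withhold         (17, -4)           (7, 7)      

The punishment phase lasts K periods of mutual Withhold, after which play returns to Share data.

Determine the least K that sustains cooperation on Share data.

2

IC: δ(1−δ^K)/(1−δ) ≥ (17−14)/(14−7) = 3/7.
With δ = 1/3: need 1 − δ^K ≥ 3/7·(1−1/3)/(1/3), i.e. δ^K ≤ 0.1429.
Since (1/3)^1 = 0.3333 and (1/3)^2 = 0.1111, the smallest such K is 2.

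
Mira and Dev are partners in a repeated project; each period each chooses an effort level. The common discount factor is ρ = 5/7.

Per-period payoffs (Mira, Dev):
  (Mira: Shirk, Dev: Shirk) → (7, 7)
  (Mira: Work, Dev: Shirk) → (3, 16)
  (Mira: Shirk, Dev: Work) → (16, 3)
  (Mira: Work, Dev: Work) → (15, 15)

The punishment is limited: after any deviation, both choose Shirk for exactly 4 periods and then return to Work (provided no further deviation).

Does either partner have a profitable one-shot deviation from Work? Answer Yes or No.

No

Comparing payoff streams over the 5 periods until play realigns: cooperate → 15(1+ρ+…+ρ^4); deviate → 16 + 7(ρ+…+ρ^4).
Cooperation is sustained iff (15−7)(ρ+…+ρ^4) ≥ 16−15.
ρ+…+ρ^4 = 5/7·(1−(5/7)^4)/(1−5/7) = 1.8492, and (16−15)/(15−7) = 0.1250.
1.8492 ≥ 0.1250, so cooperation is sustainable.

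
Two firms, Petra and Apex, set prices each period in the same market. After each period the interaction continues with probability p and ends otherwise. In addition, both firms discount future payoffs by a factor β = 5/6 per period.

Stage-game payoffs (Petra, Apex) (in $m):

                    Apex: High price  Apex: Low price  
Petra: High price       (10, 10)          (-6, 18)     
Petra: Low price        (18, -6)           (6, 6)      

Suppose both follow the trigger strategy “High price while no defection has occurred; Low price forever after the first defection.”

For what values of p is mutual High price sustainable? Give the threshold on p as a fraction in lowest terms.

4/5

Expected continuation weight on next period's payoff is β·p = 5/6·p, which plays the role of the discount factor.
Cooperation requires 5/6·p ≥ (18−10)/(18−6) = 2/3, hence p ≥ 4/5.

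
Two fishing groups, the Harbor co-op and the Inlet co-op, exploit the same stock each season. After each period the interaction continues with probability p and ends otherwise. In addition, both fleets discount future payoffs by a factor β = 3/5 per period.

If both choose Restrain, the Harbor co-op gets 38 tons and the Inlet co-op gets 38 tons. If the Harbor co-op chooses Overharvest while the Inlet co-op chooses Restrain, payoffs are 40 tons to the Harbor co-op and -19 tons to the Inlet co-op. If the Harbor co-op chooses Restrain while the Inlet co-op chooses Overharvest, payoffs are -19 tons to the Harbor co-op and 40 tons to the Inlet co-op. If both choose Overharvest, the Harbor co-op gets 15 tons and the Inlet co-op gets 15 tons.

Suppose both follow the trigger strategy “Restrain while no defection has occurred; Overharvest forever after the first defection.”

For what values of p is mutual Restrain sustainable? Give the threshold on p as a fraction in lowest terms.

With continuation probability p and discount β, the effective per-period discount factor is βp.
Grim-trigger IC: βp ≥ (40−38)/(40−15) = 2/25.
So p ≥ (2/25)/(3/5) = 2/15.

2/15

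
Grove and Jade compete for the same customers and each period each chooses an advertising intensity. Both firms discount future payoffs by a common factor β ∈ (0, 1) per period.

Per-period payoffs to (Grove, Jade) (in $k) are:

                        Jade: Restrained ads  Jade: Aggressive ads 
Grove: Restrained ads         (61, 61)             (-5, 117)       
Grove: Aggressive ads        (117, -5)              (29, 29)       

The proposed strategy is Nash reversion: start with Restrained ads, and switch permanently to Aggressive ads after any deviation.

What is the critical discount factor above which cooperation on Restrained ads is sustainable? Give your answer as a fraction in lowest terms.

7/11

61/(1−β) ≥ 117 + 29β/(1−β)
61 ≥ 117 − 88β
β ≥ 56/88 = 7/11.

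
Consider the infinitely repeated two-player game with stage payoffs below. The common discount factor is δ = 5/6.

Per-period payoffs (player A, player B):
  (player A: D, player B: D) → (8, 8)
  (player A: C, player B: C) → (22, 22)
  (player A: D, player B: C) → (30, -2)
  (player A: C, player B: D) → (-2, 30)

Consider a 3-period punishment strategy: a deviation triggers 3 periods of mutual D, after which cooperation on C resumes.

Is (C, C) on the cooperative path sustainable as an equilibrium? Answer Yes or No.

IC: δ+…+δ^3 ≥ (30−22)/(22−8) = 4/7.
At δ = 5/6: partial sum = 2.1065 ≥ 0.5714. Cooperation sustainable.

Yes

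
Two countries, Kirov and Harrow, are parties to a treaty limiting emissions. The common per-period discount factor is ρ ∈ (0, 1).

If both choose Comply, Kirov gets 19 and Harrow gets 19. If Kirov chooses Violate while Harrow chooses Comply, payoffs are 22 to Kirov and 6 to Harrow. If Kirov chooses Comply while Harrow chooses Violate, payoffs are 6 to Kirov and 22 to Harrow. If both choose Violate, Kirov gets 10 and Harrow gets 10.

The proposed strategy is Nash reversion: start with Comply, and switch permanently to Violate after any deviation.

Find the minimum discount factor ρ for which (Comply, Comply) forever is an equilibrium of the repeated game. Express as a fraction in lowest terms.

Cooperation forever yields 19 each period: 19/(1−ρ).
Deviating yields 22 once, then 10 forever: 22 + 10ρ/(1−ρ).
No profitable deviation requires 19/(1−ρ) ≥ 22 + 10ρ/(1−ρ).
Multiplying by (1−ρ): 19 ≥ 22(1−ρ) + 10ρ = 22 − 12ρ.
So 12ρ ≥ 3, i.e. ρ ≥ 3/12 = 1/4.

1/4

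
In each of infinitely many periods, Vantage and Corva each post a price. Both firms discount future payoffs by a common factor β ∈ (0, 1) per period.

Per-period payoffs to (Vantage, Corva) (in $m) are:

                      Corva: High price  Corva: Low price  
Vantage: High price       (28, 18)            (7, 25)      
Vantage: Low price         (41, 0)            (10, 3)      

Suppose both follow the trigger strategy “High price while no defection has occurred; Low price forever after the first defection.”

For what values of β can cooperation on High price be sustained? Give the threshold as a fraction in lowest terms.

13/31

Vantage's threshold: (41−28)/(41−10) = 13/31.
Corva's threshold: (25−18)/(25−3) = 7/22.
13/31 > 7/22, so Vantage binds and β* = 13/31.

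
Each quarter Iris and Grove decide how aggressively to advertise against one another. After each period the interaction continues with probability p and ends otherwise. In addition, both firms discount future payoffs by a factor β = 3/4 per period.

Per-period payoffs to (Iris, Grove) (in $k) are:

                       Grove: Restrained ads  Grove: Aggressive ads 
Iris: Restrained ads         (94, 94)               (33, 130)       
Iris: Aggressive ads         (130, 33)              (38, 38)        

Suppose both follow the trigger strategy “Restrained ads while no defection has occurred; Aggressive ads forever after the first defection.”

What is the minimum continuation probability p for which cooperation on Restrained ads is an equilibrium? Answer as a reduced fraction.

12/23

Expected continuation weight on next period's payoff is β·p = 3/4·p, which plays the role of the discount factor.
Cooperation requires 3/4·p ≥ (130−94)/(130−38) = 9/23, hence p ≥ 12/23.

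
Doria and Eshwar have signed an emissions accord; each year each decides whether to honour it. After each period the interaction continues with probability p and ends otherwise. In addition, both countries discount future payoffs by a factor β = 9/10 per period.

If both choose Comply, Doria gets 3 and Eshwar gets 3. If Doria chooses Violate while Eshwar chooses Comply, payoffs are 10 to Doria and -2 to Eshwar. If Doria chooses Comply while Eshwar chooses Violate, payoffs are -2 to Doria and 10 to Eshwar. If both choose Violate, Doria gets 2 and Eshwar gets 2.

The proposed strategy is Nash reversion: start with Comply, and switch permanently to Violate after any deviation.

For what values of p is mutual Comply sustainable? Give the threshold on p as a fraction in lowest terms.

With continuation probability p and discount β, the effective per-period discount factor is βp.
Grim-trigger IC: βp ≥ (10−3)/(10−2) = 7/8.
So p ≥ (7/8)/(9/10) = 35/36.

35/36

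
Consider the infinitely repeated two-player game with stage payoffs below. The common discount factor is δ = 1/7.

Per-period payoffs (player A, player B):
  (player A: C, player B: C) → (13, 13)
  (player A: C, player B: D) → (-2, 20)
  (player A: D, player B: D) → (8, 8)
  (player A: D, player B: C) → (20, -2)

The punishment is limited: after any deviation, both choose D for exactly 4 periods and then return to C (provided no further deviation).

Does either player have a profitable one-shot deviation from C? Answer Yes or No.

Yes

Comparing payoff streams over the 5 periods until play realigns: cooperate → 13(1+δ+…+δ^4); deviate → 20 + 8(δ+…+δ^4).
Cooperation is sustained iff (13−8)(δ+…+δ^4) ≥ 20−13.
δ+…+δ^4 = 1/7·(1−(1/7)^4)/(1−1/7) = 0.1666, and (20−13)/(13−8) = 1.4000.
0.1666 < 1.4000, so cooperation is not sustainable.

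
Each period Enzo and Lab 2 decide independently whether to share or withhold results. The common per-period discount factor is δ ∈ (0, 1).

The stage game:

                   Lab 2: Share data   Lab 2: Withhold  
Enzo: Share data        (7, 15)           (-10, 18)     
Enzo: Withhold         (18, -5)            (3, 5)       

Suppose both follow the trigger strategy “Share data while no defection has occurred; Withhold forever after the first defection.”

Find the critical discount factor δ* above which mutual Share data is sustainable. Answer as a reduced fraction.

11/15

Enzo: cooperation gives 7 each period; deviation gives 18 once then 3 forever.
  7/(1−δ) ≥ 18 + 3δ/(1−δ) ⇒ δ ≥ 11/15.
Lab 2: cooperation gives 15 each period; deviation gives 18 once then 5 forever.
  δ ≥ 3/13.
Both must hold, so the binding constraint is Enzo's: δ ≥ 11/15.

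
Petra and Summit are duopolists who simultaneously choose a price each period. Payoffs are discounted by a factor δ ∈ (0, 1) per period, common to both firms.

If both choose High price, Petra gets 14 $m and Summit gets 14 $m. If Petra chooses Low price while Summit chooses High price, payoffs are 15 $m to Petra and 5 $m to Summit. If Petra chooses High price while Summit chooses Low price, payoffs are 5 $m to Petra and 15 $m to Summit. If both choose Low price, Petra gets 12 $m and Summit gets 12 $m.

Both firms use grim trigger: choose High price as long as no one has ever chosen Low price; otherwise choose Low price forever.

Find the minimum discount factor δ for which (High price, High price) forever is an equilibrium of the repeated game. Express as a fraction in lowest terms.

Under grim trigger the critical discount factor is (T−C)/(T−P) with T = 15, C = 14, P = 12.
δ* = (15−14)/(15−12) = 1/3.

1/3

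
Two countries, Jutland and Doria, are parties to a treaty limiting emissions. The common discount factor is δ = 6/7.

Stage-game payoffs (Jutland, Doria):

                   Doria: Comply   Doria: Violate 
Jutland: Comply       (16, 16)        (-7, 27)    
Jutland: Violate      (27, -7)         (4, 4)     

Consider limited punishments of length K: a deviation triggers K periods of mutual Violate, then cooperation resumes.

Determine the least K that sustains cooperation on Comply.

2

Need Σ_{k=1}^{K} δ^k ≥ (27−16)/(16−4) = 0.9167 at δ = 6/7.
At K = 1 the sum is 0.8571 < 0.9167; at K = 2 it is 1.5918 ≥ 0.9167.
So the minimum punishment length is K = 2.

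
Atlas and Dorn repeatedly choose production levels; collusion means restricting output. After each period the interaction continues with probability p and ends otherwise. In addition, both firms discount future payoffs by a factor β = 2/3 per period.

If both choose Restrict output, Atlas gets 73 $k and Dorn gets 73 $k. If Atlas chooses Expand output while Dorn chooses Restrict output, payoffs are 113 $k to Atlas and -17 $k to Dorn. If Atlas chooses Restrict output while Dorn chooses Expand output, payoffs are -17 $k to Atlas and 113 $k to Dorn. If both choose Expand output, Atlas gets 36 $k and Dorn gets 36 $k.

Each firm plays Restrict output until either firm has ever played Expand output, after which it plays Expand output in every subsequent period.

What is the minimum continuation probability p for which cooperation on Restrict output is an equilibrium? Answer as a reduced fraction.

With continuation probability p and discount β, the effective per-period discount factor is βp.
Grim-trigger IC: βp ≥ (113−73)/(113−36) = 40/77.
So p ≥ (40/77)/(2/3) = 60/77.

60/77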